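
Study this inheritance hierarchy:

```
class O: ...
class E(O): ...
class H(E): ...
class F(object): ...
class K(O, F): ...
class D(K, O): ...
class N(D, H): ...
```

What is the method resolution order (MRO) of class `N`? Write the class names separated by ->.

N -> D -> K -> H -> E -> O -> F -> object

L[N] = N + merge(L[D], L[H], [D H])
  take D:  [D K O F object] + [H E O object] + [D H]
  take K:  [K O F object] + [H E O object] + [H]
  take H:  [O F object] + [H E O object] + [H]
  take E:  [O F object] + [E O object]
  take O:  [O F object] + [O object]
  take F:  [F object] + [object]
  take object:  [object] + [object]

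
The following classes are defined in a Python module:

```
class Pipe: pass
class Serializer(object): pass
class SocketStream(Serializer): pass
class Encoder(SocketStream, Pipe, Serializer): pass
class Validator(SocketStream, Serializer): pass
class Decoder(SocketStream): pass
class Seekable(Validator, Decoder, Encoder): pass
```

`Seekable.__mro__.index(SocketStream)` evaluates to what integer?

4

L[Seekable] = Seekable + merge(L[Validator], L[Decoder], L[Encoder], [Validator Decoder Encoder])
  take Validator:  [Validator SocketStream Serializer object] + [Decoder SocketStream Serializer object] + [Encoder SocketStream Pipe Serializer object] + [Validator Decoder Encoder]
  take Decoder:  [SocketStream Serializer object] + [Decoder SocketStream Serializer object] + [Encoder SocketStream Pipe Serializer object] + [Decoder Encoder]
  take Encoder:  [SocketStream Serializer object] + [SocketStream Serializer object] + [Encoder SocketStream Pipe Serializer object] + [Encoder]
  take SocketStream:  [SocketStream Serializer object] + [SocketStream Serializer object] + [SocketStream Pipe Serializer object]
  take Pipe:  [Serializer object] + [Serializer object] + [Pipe Serializer object]
  take Serializer:  [Serializer object] + [Serializer object] + [Serializer object]
  take object:  [object] + [object] + [object]
MRO: Seekable Validator Decoder Encoder SocketStream Pipe Serializer object
SocketStream sits at index 4.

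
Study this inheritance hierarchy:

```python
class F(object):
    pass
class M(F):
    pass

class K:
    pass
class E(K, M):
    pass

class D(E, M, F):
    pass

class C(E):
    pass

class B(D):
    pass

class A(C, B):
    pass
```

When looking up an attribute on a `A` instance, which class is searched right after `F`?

L[A] = A + merge(L[C], L[B], [C B])
  take C:  [C E K M F object] + [B D E K M F object] + [C B]
  take B:  [E K M F object] + [B D E K M F object] + [B]
  take D:  [E K M F object] + [D E K M F object]
  take E:  [E K M F object] + [E K M F object]
  take K:  [K M F object] + [K M F object]
  take M:  [M F object] + [M F object]
  take F:  [F object] + [F object]
  take object:  [object] + [object]
MRO: A C B D E K M F object
F is at position 7; next is object.

object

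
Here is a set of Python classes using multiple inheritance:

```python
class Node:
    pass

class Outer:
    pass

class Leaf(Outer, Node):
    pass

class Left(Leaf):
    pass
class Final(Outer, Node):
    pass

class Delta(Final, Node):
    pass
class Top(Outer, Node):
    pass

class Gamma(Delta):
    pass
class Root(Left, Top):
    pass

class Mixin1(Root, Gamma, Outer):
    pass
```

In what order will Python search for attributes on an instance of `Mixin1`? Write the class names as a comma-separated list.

Mixin1, Root, Left, Leaf, Top, Gamma, Delta, Final, Outer, Node, object

L[Mixin1] = Mixin1 + merge(L[Root], L[Gamma], L[Outer], [Root Gamma Outer])
  take Root:  [Root Left Leaf Top Outer Node object] + [Gamma Delta Final Outer Node object] + [Outer object] + [Root Gamma Outer]
  take Left:  [Left Leaf Top Outer Node object] + [Gamma Delta Final Outer Node object] + [Outer object] + [Gamma Outer]
  take Leaf:  [Leaf Top Outer Node object] + [Gamma Delta Final Outer Node object] + [Outer object] + [Gamma Outer]
  take Top:  [Top Outer Node object] + [Gamma Delta Final Outer Node object] + [Outer object] + [Gamma Outer]
  take Gamma:  [Outer Node object] + [Gamma Delta Final Outer Node object] + [Outer object] + [Gamma Outer]
  take Delta:  [Outer Node object] + [Delta Final Outer Node object] + [Outer object] + [Outer]
  take Final:  [Outer Node object] + [Final Outer Node object] + [Outer object] + [Outer]
  take Outer:  [Outer Node object] + [Outer Node object] + [Outer object] + [Outer]
  take Node:  [Node object] + [Node object] + [object]
  take object:  [object] + [object] + [object]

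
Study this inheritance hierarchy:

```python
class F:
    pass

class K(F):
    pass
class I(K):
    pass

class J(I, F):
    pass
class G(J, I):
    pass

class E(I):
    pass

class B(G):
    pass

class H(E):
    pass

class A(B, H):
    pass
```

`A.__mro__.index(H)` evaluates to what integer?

4

L[A] = A + merge(L[B], L[H], [B H])
  take B:  [B G J I K F object] + [H E I K F object] + [B H]
  take G:  [G J I K F object] + [H E I K F object] + [H]
  take J:  [J I K F object] + [H E I K F object] + [H]
  take H:  [I K F object] + [H E I K F object] + [H]
  take E:  [I K F object] + [E I K F object]
  take I:  [I K F object] + [I K F object]
  take K:  [K F object] + [K F object]
  take F:  [F object] + [F object]
  take object:  [object] + [object]
MRO: A B G J H E I K F object
H sits at index 4.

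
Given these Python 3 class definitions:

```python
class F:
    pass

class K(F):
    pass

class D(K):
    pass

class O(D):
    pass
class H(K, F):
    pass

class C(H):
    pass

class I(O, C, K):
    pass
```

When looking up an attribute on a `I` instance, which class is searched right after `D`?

L[I] = I + merge(L[O], L[C], L[K], [O C K])
  take O:  [O D K F object] + [C H K F object] + [K F object] + [O C K]
  take D:  [D K F object] + [C H K F object] + [K F object] + [C K]
  take C:  [K F object] + [C H K F object] + [K F object] + [C K]
  take H:  [K F object] + [H K F object] + [K F object] + [K]
  take K:  [K F object] + [K F object] + [K F object] + [K]
  take F:  [F object] + [F object] + [F object]
  take object:  [object] + [object] + [object]
MRO: I O D C H K F object
D is at position 2; next is C.

C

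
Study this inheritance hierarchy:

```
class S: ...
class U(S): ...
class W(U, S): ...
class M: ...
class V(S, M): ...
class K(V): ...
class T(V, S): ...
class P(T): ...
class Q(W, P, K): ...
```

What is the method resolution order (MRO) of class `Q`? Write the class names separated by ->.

Q -> W -> U -> P -> T -> K -> V -> S -> M -> object

L[Q] = Q + merge(L[W], L[P], L[K], [W P K])
  take W:  [W U S object] + [P T V S M object] + [K V S M object] + [W P K]
  take U:  [U S object] + [P T V S M object] + [K V S M object] + [P K]
  take P:  [S object] + [P T V S M object] + [K V S M object] + [P K]
  take T:  [S object] + [T V S M object] + [K V S M object] + [K]
  take K:  [S object] + [V S M object] + [K V S M object] + [K]
  take V:  [S object] + [V S M object] + [V S M object]
  take S:  [S object] + [S M object] + [S M object]
  take M:  [object] + [M object] + [M object]
  take object:  [object] + [object] + [object]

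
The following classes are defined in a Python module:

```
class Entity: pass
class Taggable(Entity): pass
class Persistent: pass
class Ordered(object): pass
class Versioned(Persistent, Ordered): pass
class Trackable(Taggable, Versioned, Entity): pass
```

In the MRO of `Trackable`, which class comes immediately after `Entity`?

L[Trackable] = Trackable + merge(L[Taggable], L[Versioned], L[Entity], [Taggable Versioned Entity])
  take Taggable:  [Taggable Entity object] + [Versioned Persistent Ordered object] + [Entity object] + [Taggable Versioned Entity]
  take Versioned:  [Entity object] + [Versioned Persistent Ordered object] + [Entity object] + [Versioned Entity]
  take Entity:  [Entity object] + [Persistent Ordered object] + [Entity object] + [Entity]
  take Persistent:  [object] + [Persistent Ordered object] + [object]
  take Ordered:  [object] + [Ordered object] + [object]
  take object:  [object] + [object] + [object]
MRO: Trackable Taggable Versioned Entity Persistent Ordered object
Entity is at position 3; next is Persistent.

Persistent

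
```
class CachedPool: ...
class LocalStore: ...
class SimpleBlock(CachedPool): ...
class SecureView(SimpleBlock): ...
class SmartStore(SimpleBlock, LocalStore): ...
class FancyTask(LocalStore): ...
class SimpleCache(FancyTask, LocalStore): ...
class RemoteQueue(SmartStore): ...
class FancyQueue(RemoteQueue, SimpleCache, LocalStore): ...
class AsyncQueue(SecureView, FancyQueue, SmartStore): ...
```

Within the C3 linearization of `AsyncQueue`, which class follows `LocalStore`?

L[AsyncQueue] = AsyncQueue + merge(L[SecureView], L[FancyQueue], L[SmartStore], [SecureView FancyQueue SmartStore])
  take SecureView:  [SecureView SimpleBlock CachedPool object] + [FancyQueue RemoteQueue SmartStore SimpleBlock CachedPool SimpleCache FancyTask LocalStore object] + [SmartStore SimpleBlock CachedPool LocalStore object] + [SecureView FancyQueue SmartStore]
  take FancyQueue:  [SimpleBlock CachedPool object] + [FancyQueue RemoteQueue SmartStore SimpleBlock CachedPool SimpleCache FancyTask LocalStore object] + [SmartStore SimpleBlock CachedPool LocalStore object] + [FancyQueue SmartStore]
  take RemoteQueue:  [SimpleBlock CachedPool object] + [RemoteQueue SmartStore SimpleBlock CachedPool SimpleCache FancyTask LocalStore object] + [SmartStore SimpleBlock CachedPool LocalStore object] + [SmartStore]
  take SmartStore:  [SimpleBlock CachedPool object] + [SmartStore SimpleBlock CachedPool SimpleCache FancyTask LocalStore object] + [SmartStore SimpleBlock CachedPool LocalStore object] + [SmartStore]
  take SimpleBlock:  [SimpleBlock CachedPool object] + [SimpleBlock CachedPool SimpleCache FancyTask LocalStore object] + [SimpleBlock CachedPool LocalStore object]
  take CachedPool:  [CachedPool object] + [CachedPool SimpleCache FancyTask LocalStore object] + [CachedPool LocalStore object]
  take SimpleCache:  [object] + [SimpleCache FancyTask LocalStore object] + [LocalStore object]
  take FancyTask:  [object] + [FancyTask LocalStore object] + [LocalStore object]
  take LocalStore:  [object] + [LocalStore object] + [LocalStore object]
  take object:  [object] + [object] + [object]
MRO: AsyncQueue SecureView FancyQueue RemoteQueue SmartStore SimpleBlock CachedPool SimpleCache FancyTask LocalStore object
LocalStore is at position 9; next is object.

object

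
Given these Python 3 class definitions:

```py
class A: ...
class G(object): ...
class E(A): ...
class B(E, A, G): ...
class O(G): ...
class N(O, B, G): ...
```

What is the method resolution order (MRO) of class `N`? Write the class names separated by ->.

L[N] = N + merge(L[O], L[B], L[G], [O B G])
  take O:  [O G object] + [B E A G object] + [G object] + [O B G]
  take B:  [G object] + [B E A G object] + [G object] + [B G]
  take E:  [G object] + [E A G object] + [G object] + [G]
  take A:  [G object] + [A G object] + [G object] + [G]
  take G:  [G object] + [G object] + [G object] + [G]
  take object:  [object] + [object] + [object]

N -> O -> B -> E -> A -> G -> object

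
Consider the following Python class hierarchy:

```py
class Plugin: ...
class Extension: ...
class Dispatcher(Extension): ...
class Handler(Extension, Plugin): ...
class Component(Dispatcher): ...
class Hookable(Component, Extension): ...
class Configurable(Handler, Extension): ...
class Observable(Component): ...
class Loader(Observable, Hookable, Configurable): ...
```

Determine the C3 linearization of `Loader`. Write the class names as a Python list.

L[Loader] = Loader + merge(L[Observable], L[Hookable], L[Configurable], [Observable Hookable Configurable])
  take Observable:  [Observable Component Dispatcher Extension object] + [Hookable Component Dispatcher Extension object] + [Configurable Handler Extension Plugin object] + [Observable Hookable Configurable]
  take Hookable:  [Component Dispatcher Extension object] + [Hookable Component Dispatcher Extension object] + [Configurable Handler Extension Plugin object] + [Hookable Configurable]
  take Component:  [Component Dispatcher Extension object] + [Component Dispatcher Extension object] + [Configurable Handler Extension Plugin object] + [Configurable]
  take Dispatcher:  [Dispatcher Extension object] + [Dispatcher Extension object] + [Configurable Handler Extension Plugin object] + [Configurable]
  take Configurable:  [Extension object] + [Extension object] + [Configurable Handler Extension Plugin object] + [Configurable]
  take Handler:  [Extension object] + [Extension object] + [Handler Extension Plugin object]
  take Extension:  [Extension object] + [Extension object] + [Extension Plugin object]
  take Plugin:  [object] + [object] + [Plugin object]
  take object:  [object] + [object] + [object]

[Loader, Observable, Hookable, Component, Dispatcher, Configurable, Handler, Extension, Plugin, object]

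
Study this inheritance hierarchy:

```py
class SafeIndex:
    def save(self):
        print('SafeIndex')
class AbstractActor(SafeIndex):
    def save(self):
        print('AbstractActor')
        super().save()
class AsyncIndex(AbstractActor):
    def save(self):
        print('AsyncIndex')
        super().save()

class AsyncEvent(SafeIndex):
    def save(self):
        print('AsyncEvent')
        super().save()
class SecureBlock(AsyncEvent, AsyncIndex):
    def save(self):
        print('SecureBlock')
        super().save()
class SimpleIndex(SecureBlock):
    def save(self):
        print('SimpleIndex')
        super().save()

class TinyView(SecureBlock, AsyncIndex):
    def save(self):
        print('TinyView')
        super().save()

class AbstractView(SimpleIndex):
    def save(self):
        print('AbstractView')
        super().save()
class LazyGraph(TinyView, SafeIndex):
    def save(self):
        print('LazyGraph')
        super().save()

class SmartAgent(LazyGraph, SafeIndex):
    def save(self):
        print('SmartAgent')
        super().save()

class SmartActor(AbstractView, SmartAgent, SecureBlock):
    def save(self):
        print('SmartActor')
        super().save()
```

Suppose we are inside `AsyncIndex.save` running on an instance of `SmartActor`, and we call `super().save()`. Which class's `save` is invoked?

AbstractActor

L[SmartActor] = SmartActor + merge(L[AbstractView], L[SmartAgent], L[SecureBlock], [AbstractView SmartAgent SecureBlock])
  take AbstractView:  [AbstractView SimpleIndex SecureBlock AsyncEvent AsyncIndex AbstractActor SafeIndex object] + [SmartAgent LazyGraph TinyView SecureBlock AsyncEvent AsyncIndex AbstractActor SafeIndex object] + [SecureBlock AsyncEvent AsyncIndex AbstractActor SafeIndex object] + [AbstractView SmartAgent SecureBlock]
  take SimpleIndex:  [SimpleIndex SecureBlock AsyncEvent AsyncIndex AbstractActor SafeIndex object] + [SmartAgent LazyGraph TinyView SecureBlock AsyncEvent AsyncIndex AbstractActor SafeIndex object] + [SecureBlock AsyncEvent AsyncIndex AbstractActor SafeIndex object] + [SmartAgent SecureBlock]
  take SmartAgent:  [SecureBlock AsyncEvent AsyncIndex AbstractActor SafeIndex object] + [SmartAgent LazyGraph TinyView SecureBlock AsyncEvent AsyncIndex AbstractActor SafeIndex object] + [SecureBlock AsyncEvent AsyncIndex AbstractActor SafeIndex object] + [SmartAgent SecureBlock]
  take LazyGraph:  [SecureBlock AsyncEvent AsyncIndex AbstractActor SafeIndex object] + [LazyGraph TinyView SecureBlock AsyncEvent AsyncIndex AbstractActor SafeIndex object] + [SecureBlock AsyncEvent AsyncIndex AbstractActor SafeIndex object] + [SecureBlock]
  take TinyView:  [SecureBlock AsyncEvent AsyncIndex AbstractActor SafeIndex object] + [TinyView SecureBlock AsyncEvent AsyncIndex AbstractActor SafeIndex object] + [SecureBlock AsyncEvent AsyncIndex AbstractActor SafeIndex object] + [SecureBlock]
  take SecureBlock:  [SecureBlock AsyncEvent AsyncIndex AbstractActor SafeIndex object] + [SecureBlock AsyncEvent AsyncIndex AbstractActor SafeIndex object] + [SecureBlock AsyncEvent AsyncIndex AbstractActor SafeIndex object] + [SecureBlock]
  take AsyncEvent:  [AsyncEvent AsyncIndex AbstractActor SafeIndex object] + [AsyncEvent AsyncIndex AbstractActor SafeIndex object] + [AsyncEvent AsyncIndex AbstractActor SafeIndex object]
  take AsyncIndex:  [AsyncIndex AbstractActor SafeIndex object] + [AsyncIndex AbstractActor SafeIndex object] + [AsyncIndex AbstractActor SafeIndex object]
  take AbstractActor:  [AbstractActor SafeIndex object] + [AbstractActor SafeIndex object] + [AbstractActor SafeIndex object]
  take SafeIndex:  [SafeIndex object] + [SafeIndex object] + [SafeIndex object]
  take object:  [object] + [object] + [object]
MRO: SmartActor AbstractView SimpleIndex SmartAgent LazyGraph TinyView SecureBlock AsyncEvent AsyncIndex AbstractActor SafeIndex object
super() in AsyncIndex.save on a SmartActor instance goes to the class after AsyncIndex in SmartActor's MRO: AbstractActor.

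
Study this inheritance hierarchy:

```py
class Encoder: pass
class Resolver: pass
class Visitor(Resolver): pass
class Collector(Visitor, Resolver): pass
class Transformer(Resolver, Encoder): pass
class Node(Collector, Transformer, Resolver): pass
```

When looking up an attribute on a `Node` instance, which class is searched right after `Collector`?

L[Node] = Node + merge(L[Collector], L[Transformer], L[Resolver], [Collector Transformer Resolver])
  take Collector:  [Collector Visitor Resolver object] + [Transformer Resolver Encoder object] + [Resolver object] + [Collector Transformer Resolver]
  take Visitor:  [Visitor Resolver object] + [Transformer Resolver Encoder object] + [Resolver object] + [Transformer Resolver]
  take Transformer:  [Resolver object] + [Transformer Resolver Encoder object] + [Resolver object] + [Transformer Resolver]
  take Resolver:  [Resolver object] + [Resolver Encoder object] + [Resolver object] + [Resolver]
  take Encoder:  [object] + [Encoder object] + [object]
  take object:  [object] + [object] + [object]
MRO: Node Collector Visitor Transformer Resolver Encoder object
Collector is at position 1; next is Visitor.

Visitor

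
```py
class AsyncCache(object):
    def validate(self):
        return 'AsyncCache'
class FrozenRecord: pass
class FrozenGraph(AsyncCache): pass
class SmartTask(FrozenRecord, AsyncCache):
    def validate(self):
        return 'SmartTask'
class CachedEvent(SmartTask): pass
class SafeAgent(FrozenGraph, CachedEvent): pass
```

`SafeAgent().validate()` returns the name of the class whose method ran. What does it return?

L[SafeAgent] = SafeAgent + merge(L[FrozenGraph], L[CachedEvent], [FrozenGraph CachedEvent])
  take FrozenGraph:  [FrozenGraph AsyncCache object] + [CachedEvent SmartTask FrozenRecord AsyncCache object] + [FrozenGraph CachedEvent]
  take CachedEvent:  [AsyncCache object] + [CachedEvent SmartTask FrozenRecord AsyncCache object] + [CachedEvent]
  take SmartTask:  [AsyncCache object] + [SmartTask FrozenRecord AsyncCache object]
  take FrozenRecord:  [AsyncCache object] + [FrozenRecord AsyncCache object]
  take AsyncCache:  [AsyncCache object] + [AsyncCache object]
  take object:  [object] + [object]
MRO: SafeAgent FrozenGraph CachedEvent SmartTask FrozenRecord AsyncCache object
validate is defined in: AsyncCache, SmartTask. First along the MRO is SmartTask.

SmartTask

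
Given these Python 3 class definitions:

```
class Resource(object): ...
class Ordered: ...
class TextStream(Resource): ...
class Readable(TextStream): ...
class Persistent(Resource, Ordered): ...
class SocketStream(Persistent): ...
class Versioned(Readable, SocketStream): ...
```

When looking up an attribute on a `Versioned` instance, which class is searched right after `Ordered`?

object

L[Versioned] = Versioned + merge(L[Readable], L[SocketStream], [Readable SocketStream])
  take Readable:  [Readable TextStream Resource object] + [SocketStream Persistent Resource Ordered object] + [Readable SocketStream]
  take TextStream:  [TextStream Resource object] + [SocketStream Persistent Resource Ordered object] + [SocketStream]
  take SocketStream:  [Resource object] + [SocketStream Persistent Resource Ordered object] + [SocketStream]
  take Persistent:  [Resource object] + [Persistent Resource Ordered object]
  take Resource:  [Resource object] + [Resource Ordered object]
  take Ordered:  [object] + [Ordered object]
  take object:  [object] + [object]
MRO: Versioned Readable TextStream SocketStream Persistent Resource Ordered object
Ordered is at position 6; next is object.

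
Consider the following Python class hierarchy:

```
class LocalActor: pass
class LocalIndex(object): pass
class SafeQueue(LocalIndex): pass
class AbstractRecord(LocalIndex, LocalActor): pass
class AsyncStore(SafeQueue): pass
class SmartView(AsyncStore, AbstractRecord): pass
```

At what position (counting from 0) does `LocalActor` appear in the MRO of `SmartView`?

L[SmartView] = SmartView + merge(L[AsyncStore], L[AbstractRecord], [AsyncStore AbstractRecord])
  take AsyncStore:  [AsyncStore SafeQueue LocalIndex object] + [AbstractRecord LocalIndex LocalActor object] + [AsyncStore AbstractRecord]
  take SafeQueue:  [SafeQueue LocalIndex object] + [AbstractRecord LocalIndex LocalActor object] + [AbstractRecord]
  take AbstractRecord:  [LocalIndex object] + [AbstractRecord LocalIndex LocalActor object] + [AbstractRecord]
  take LocalIndex:  [LocalIndex object] + [LocalIndex LocalActor object]
  take LocalActor:  [object] + [LocalActor object]
  take object:  [object] + [object]
MRO: SmartView AsyncStore SafeQueue AbstractRecord LocalIndex LocalActor object
LocalActor sits at index 5.

5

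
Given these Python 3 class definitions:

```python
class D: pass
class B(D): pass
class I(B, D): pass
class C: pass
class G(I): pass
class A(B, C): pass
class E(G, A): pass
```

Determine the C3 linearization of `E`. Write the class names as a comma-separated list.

E, G, I, A, B, D, C, object

L[E] = E + merge(L[G], L[A], [G A])
  take G:  [G I B D object] + [A B D C object] + [G A]
  take I:  [I B D object] + [A B D C object] + [A]
  take A:  [B D object] + [A B D C object] + [A]
  take B:  [B D object] + [B D C object]
  take D:  [D object] + [D C object]
  take C:  [object] + [C object]
  take object:  [object] + [object]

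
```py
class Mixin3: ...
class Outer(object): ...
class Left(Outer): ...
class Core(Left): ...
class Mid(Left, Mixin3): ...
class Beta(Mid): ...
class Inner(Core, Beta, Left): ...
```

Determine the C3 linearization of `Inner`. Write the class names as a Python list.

[Inner, Core, Beta, Mid, Left, Outer, Mixin3, object]

L[Inner] = Inner + merge(L[Core], L[Beta], L[Left], [Core Beta Left])
  take Core:  [Core Left Outer object] + [Beta Mid Left Outer Mixin3 object] + [Left Outer object] + [Core Beta Left]
  take Beta:  [Left Outer object] + [Beta Mid Left Outer Mixin3 object] + [Left Outer object] + [Beta Left]
  take Mid:  [Left Outer object] + [Mid Left Outer Mixin3 object] + [Left Outer object] + [Left]
  take Left:  [Left Outer object] + [Left Outer Mixin3 object] + [Left Outer object] + [Left]
  take Outer:  [Outer object] + [Outer Mixin3 object] + [Outer object]
  take Mixin3:  [object] + [Mixin3 object] + [object]
  take object:  [object] + [object] + [object]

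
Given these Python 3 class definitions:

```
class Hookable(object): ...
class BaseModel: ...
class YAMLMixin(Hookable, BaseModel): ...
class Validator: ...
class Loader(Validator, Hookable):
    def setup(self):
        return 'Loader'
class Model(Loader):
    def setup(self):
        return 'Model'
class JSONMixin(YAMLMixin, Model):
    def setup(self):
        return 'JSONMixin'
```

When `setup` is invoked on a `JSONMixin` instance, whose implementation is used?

JSONMixin

L[JSONMixin] = JSONMixin + merge(L[YAMLMixin], L[Model], [YAMLMixin Model])
  take YAMLMixin:  [YAMLMixin Hookable BaseModel object] + [Model Loader Validator Hookable object] + [YAMLMixin Model]
  take Model:  [Hookable BaseModel object] + [Model Loader Validator Hookable object] + [Model]
  take Loader:  [Hookable BaseModel object] + [Loader Validator Hookable object]
  take Validator:  [Hookable BaseModel object] + [Validator Hookable object]
  take Hookable:  [Hookable BaseModel object] + [Hookable object]
  take BaseModel:  [BaseModel object] + [object]
  take object:  [object] + [object]
MRO: JSONMixin YAMLMixin Model Loader Validator Hookable BaseModel object
setup is defined in: JSONMixin, Loader, Model. First along the MRO is JSONMixin.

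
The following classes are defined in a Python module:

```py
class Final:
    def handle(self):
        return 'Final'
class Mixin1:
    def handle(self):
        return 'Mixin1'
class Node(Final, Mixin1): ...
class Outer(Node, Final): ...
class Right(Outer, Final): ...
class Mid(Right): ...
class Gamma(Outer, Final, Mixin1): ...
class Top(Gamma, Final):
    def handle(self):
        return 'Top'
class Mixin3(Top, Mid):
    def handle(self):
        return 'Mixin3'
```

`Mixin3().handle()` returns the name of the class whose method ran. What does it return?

L[Mixin3] = Mixin3 + merge(L[Top], L[Mid], [Top Mid])
  take Top:  [Top Gamma Outer Node Final Mixin1 object] + [Mid Right Outer Node Final Mixin1 object] + [Top Mid]
  take Gamma:  [Gamma Outer Node Final Mixin1 object] + [Mid Right Outer Node Final Mixin1 object] + [Mid]
  take Mid:  [Outer Node Final Mixin1 object] + [Mid Right Outer Node Final Mixin1 object] + [Mid]
  take Right:  [Outer Node Final Mixin1 object] + [Right Outer Node Final Mixin1 object]
  take Outer:  [Outer Node Final Mixin1 object] + [Outer Node Final Mixin1 object]
  take Node:  [Node Final Mixin1 object] + [Node Final Mixin1 object]
  take Final:  [Final Mixin1 object] + [Final Mixin1 object]
  take Mixin1:  [Mixin1 object] + [Mixin1 object]
  take object:  [object] + [object]
MRO: Mixin3 Top Gamma Mid Right Outer Node Final Mixin1 object
handle is defined in: Final, Mixin1, Mixin3, Top. First along the MRO is Mixin3.

Mixin3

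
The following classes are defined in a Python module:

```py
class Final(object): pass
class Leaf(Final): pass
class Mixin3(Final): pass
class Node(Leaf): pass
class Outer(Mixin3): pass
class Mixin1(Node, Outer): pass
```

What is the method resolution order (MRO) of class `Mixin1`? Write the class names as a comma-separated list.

L[Mixin1] = Mixin1 + merge(L[Node], L[Outer], [Node Outer])
  take Node:  [Node Leaf Final object] + [Outer Mixin3 Final object] + [Node Outer]
  take Leaf:  [Leaf Final object] + [Outer Mixin3 Final object] + [Outer]
  take Outer:  [Final object] + [Outer Mixin3 Final object] + [Outer]
  take Mixin3:  [Final object] + [Mixin3 Final object]
  take Final:  [Final object] + [Final object]
  take object:  [object] + [object]

Mixin1, Node, Leaf, Outer, Mixin3, Final, object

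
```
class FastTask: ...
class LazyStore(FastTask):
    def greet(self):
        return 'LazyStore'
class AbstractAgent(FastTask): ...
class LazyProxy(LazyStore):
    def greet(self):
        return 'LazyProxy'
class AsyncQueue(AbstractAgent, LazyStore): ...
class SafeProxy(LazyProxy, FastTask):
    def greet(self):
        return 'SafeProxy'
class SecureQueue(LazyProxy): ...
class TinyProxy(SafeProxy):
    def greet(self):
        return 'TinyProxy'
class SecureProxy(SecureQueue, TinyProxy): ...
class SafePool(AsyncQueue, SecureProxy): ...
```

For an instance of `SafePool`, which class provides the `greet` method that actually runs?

TinyProxy

L[SafePool] = SafePool + merge(L[AsyncQueue], L[SecureProxy], [AsyncQueue SecureProxy])
  take AsyncQueue:  [AsyncQueue AbstractAgent LazyStore FastTask object] + [SecureProxy SecureQueue TinyProxy SafeProxy LazyProxy LazyStore FastTask object] + [AsyncQueue SecureProxy]
  take AbstractAgent:  [AbstractAgent LazyStore FastTask object] + [SecureProxy SecureQueue TinyProxy SafeProxy LazyProxy LazyStore FastTask object] + [SecureProxy]
  take SecureProxy:  [LazyStore FastTask object] + [SecureProxy SecureQueue TinyProxy SafeProxy LazyProxy LazyStore FastTask object] + [SecureProxy]
  take SecureQueue:  [LazyStore FastTask object] + [SecureQueue TinyProxy SafeProxy LazyProxy LazyStore FastTask object]
  take TinyProxy:  [LazyStore FastTask object] + [TinyProxy SafeProxy LazyProxy LazyStore FastTask object]
  take SafeProxy:  [LazyStore FastTask object] + [SafeProxy LazyProxy LazyStore FastTask object]
  take LazyProxy:  [LazyStore FastTask object] + [LazyProxy LazyStore FastTask object]
  take LazyStore:  [LazyStore FastTask object] + [LazyStore FastTask object]
  take FastTask:  [FastTask object] + [FastTask object]
  take object:  [object] + [object]
MRO: SafePool AsyncQueue AbstractAgent SecureProxy SecureQueue TinyProxy SafeProxy LazyProxy LazyStore FastTask object
greet is defined in: LazyProxy, LazyStore, SafeProxy, TinyProxy. First along the MRO is TinyProxy.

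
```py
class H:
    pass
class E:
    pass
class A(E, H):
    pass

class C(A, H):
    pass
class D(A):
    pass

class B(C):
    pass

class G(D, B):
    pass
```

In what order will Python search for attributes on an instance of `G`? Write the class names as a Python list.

[G, D, B, C, A, E, H, object]

L[G] = G + merge(L[D], L[B], [D B])
  take D:  [D A E H object] + [B C A E H object] + [D B]
  take B:  [A E H object] + [B C A E H object] + [B]
  take C:  [A E H object] + [C A E H object]
  take A:  [A E H object] + [A E H object]
  take E:  [E H object] + [E H object]
  take H:  [H object] + [H object]
  take object:  [object] + [object]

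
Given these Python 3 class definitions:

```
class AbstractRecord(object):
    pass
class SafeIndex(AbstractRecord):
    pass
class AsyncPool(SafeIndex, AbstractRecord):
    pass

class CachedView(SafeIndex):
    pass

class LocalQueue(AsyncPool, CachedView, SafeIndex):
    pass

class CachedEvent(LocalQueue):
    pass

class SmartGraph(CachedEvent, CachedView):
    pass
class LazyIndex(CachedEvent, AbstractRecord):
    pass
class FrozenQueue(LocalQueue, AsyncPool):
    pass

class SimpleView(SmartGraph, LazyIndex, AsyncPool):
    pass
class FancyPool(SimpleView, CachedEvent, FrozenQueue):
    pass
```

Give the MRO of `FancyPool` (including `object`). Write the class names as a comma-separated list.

FancyPool, SimpleView, SmartGraph, LazyIndex, CachedEvent, FrozenQueue, LocalQueue, AsyncPool, CachedView, SafeIndex, AbstractRecord, object

L[FancyPool] = FancyPool + merge(L[SimpleView], L[CachedEvent], L[FrozenQueue], [SimpleView CachedEvent FrozenQueue])
  take SimpleView:  [SimpleView SmartGraph LazyIndex CachedEvent LocalQueue AsyncPool CachedView SafeIndex AbstractRecord object] + [CachedEvent LocalQueue AsyncPool CachedView SafeIndex AbstractRecord object] + [FrozenQueue LocalQueue AsyncPool CachedView SafeIndex AbstractRecord object] + [SimpleView CachedEvent FrozenQueue]
  take SmartGraph:  [SmartGraph LazyIndex CachedEvent LocalQueue AsyncPool CachedView SafeIndex AbstractRecord object] + [CachedEvent LocalQueue AsyncPool CachedView SafeIndex AbstractRecord object] + [FrozenQueue LocalQueue AsyncPool CachedView SafeIndex AbstractRecord object] + [CachedEvent FrozenQueue]
  take LazyIndex:  [LazyIndex CachedEvent LocalQueue AsyncPool CachedView SafeIndex AbstractRecord object] + [CachedEvent LocalQueue AsyncPool CachedView SafeIndex AbstractRecord object] + [FrozenQueue LocalQueue AsyncPool CachedView SafeIndex AbstractRecord object] + [CachedEvent FrozenQueue]
  take CachedEvent:  [CachedEvent LocalQueue AsyncPool CachedView SafeIndex AbstractRecord object] + [CachedEvent LocalQueue AsyncPool CachedView SafeIndex AbstractRecord object] + [FrozenQueue LocalQueue AsyncPool CachedView SafeIndex AbstractRecord object] + [CachedEvent FrozenQueue]
  take FrozenQueue:  [LocalQueue AsyncPool CachedView SafeIndex AbstractRecord object] + [LocalQueue AsyncPool CachedView SafeIndex AbstractRecord object] + [FrozenQueue LocalQueue AsyncPool CachedView SafeIndex AbstractRecord object] + [FrozenQueue]
  take LocalQueue:  [LocalQueue AsyncPool CachedView SafeIndex AbstractRecord object] + [LocalQueue AsyncPool CachedView SafeIndex AbstractRecord object] + [LocalQueue AsyncPool CachedView SafeIndex AbstractRecord object]
  take AsyncPool:  [AsyncPool CachedView SafeIndex AbstractRecord object] + [AsyncPool CachedView SafeIndex AbstractRecord object] + [AsyncPool CachedView SafeIndex AbstractRecord object]
  take CachedView:  [CachedView SafeIndex AbstractRecord object] + [CachedView SafeIndex AbstractRecord object] + [CachedView SafeIndex AbstractRecord object]
  take SafeIndex:  [SafeIndex AbstractRecord object] + [SafeIndex AbstractRecord object] + [SafeIndex AbstractRecord object]
  take AbstractRecord:  [AbstractRecord object] + [AbstractRecord object] + [AbstractRecord object]
  take object:  [object] + [object] + [object]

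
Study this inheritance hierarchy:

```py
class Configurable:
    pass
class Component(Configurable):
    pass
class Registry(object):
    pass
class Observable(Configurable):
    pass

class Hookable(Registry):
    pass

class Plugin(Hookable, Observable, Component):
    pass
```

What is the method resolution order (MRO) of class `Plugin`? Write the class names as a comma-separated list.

Plugin, Hookable, Registry, Observable, Component, Configurable, object

L[Plugin] = Plugin + merge(L[Hookable], L[Observable], L[Component], [Hookable Observable Component])
  take Hookable:  [Hookable Registry object] + [Observable Configurable object] + [Component Configurable object] + [Hookable Observable Component]
  take Registry:  [Registry object] + [Observable Configurable object] + [Component Configurable object] + [Observable Component]
  take Observable:  [object] + [Observable Configurable object] + [Component Configurable object] + [Observable Component]
  take Component:  [object] + [Configurable object] + [Component Configurable object] + [Component]
  take Configurable:  [object] + [Configurable object] + [Configurable object]
  take object:  [object] + [object] + [object]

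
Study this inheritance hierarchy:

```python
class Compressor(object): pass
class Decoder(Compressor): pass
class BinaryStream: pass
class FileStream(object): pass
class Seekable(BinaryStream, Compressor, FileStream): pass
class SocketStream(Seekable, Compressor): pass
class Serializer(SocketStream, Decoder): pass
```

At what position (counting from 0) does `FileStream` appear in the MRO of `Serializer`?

6

L[Serializer] = Serializer + merge(L[SocketStream], L[Decoder], [SocketStream Decoder])
  take SocketStream:  [SocketStream Seekable BinaryStream Compressor FileStream object] + [Decoder Compressor object] + [SocketStream Decoder]
  take Seekable:  [Seekable BinaryStream Compressor FileStream object] + [Decoder Compressor object] + [Decoder]
  take BinaryStream:  [BinaryStream Compressor FileStream object] + [Decoder Compressor object] + [Decoder]
  take Decoder:  [Compressor FileStream object] + [Decoder Compressor object] + [Decoder]
  take Compressor:  [Compressor FileStream object] + [Compressor object]
  take FileStream:  [FileStream object] + [object]
  take object:  [object] + [object]
MRO: Serializer SocketStream Seekable BinaryStream Decoder Compressor FileStream object
FileStream sits at index 6.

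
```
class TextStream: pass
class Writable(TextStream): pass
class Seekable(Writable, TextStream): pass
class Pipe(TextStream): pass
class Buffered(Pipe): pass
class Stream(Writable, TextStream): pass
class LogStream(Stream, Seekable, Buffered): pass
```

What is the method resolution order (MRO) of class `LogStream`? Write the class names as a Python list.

L[LogStream] = LogStream + merge(L[Stream], L[Seekable], L[Buffered], [Stream Seekable Buffered])
  take Stream:  [Stream Writable TextStream object] + [Seekable Writable TextStream object] + [Buffered Pipe TextStream object] + [Stream Seekable Buffered]
  take Seekable:  [Writable TextStream object] + [Seekable Writable TextStream object] + [Buffered Pipe TextStream object] + [Seekable Buffered]
  take Writable:  [Writable TextStream object] + [Writable TextStream object] + [Buffered Pipe TextStream object] + [Buffered]
  take Buffered:  [TextStream object] + [TextStream object] + [Buffered Pipe TextStream object] + [Buffered]
  take Pipe:  [TextStream object] + [TextStream object] + [Pipe TextStream object]
  take TextStream:  [TextStream object] + [TextStream object] + [TextStream object]
  take object:  [object] + [object] + [object]

[LogStream, Stream, Seekable, Writable, Buffered, Pipe, TextStream, object]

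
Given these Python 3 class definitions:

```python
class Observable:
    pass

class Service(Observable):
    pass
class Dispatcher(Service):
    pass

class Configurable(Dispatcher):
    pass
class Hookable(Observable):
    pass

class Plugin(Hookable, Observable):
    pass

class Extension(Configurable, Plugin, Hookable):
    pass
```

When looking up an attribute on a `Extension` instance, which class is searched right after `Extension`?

L[Extension] = Extension + merge(L[Configurable], L[Plugin], L[Hookable], [Configurable Plugin Hookable])
  take Configurable:  [Configurable Dispatcher Service Observable object] + [Plugin Hookable Observable object] + [Hookable Observable object] + [Configurable Plugin Hookable]
  take Dispatcher:  [Dispatcher Service Observable object] + [Plugin Hookable Observable object] + [Hookable Observable object] + [Plugin Hookable]
  take Service:  [Service Observable object] + [Plugin Hookable Observable object] + [Hookable Observable object] + [Plugin Hookable]
  take Plugin:  [Observable object] + [Plugin Hookable Observable object] + [Hookable Observable object] + [Plugin Hookable]
  take Hookable:  [Observable object] + [Hookable Observable object] + [Hookable Observable object] + [Hookable]
  take Observable:  [Observable object] + [Observable object] + [Observable object]
  take object:  [object] + [object] + [object]
MRO: Extension Configurable Dispatcher Service Plugin Hookable Observable object
Extension is at position 0; next is Configurable.

Configurable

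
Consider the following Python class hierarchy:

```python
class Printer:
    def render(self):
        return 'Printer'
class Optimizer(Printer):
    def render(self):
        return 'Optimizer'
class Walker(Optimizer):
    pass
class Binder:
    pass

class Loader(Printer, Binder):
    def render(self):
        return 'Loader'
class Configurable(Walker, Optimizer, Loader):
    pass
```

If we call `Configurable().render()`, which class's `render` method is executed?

Optimizer

L[Configurable] = Configurable + merge(L[Walker], L[Optimizer], L[Loader], [Walker Optimizer Loader])
  take Walker:  [Walker Optimizer Printer object] + [Optimizer Printer object] + [Loader Printer Binder object] + [Walker Optimizer Loader]
  take Optimizer:  [Optimizer Printer object] + [Optimizer Printer object] + [Loader Printer Binder object] + [Optimizer Loader]
  take Loader:  [Printer object] + [Printer object] + [Loader Printer Binder object] + [Loader]
  take Printer:  [Printer object] + [Printer object] + [Printer Binder object]
  take Binder:  [object] + [object] + [Binder object]
  take object:  [object] + [object] + [object]
MRO: Configurable Walker Optimizer Loader Printer Binder object
render is defined in: Loader, Optimizer, Printer. First along the MRO is Optimizer.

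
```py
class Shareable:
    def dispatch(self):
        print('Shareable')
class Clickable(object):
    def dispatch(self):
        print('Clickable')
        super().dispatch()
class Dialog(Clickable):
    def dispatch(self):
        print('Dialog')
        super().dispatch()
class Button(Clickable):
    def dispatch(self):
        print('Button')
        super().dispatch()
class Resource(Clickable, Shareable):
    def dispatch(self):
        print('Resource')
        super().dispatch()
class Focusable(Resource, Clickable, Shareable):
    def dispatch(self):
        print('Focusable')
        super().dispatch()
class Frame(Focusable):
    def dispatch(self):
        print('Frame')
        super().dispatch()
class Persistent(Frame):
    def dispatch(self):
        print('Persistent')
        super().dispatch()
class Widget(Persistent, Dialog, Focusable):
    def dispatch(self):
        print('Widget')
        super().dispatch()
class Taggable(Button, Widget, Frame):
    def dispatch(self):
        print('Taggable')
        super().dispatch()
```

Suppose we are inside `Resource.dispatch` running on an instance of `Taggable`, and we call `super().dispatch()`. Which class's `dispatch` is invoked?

L[Taggable] = Taggable + merge(L[Button], L[Widget], L[Frame], [Button Widget Frame])
  take Button:  [Button Clickable object] + [Widget Persistent Frame Dialog Focusable Resource Clickable Shareable object] + [Frame Focusable Resource Clickable Shareable object] + [Button Widget Frame]
  take Widget:  [Clickable object] + [Widget Persistent Frame Dialog Focusable Resource Clickable Shareable object] + [Frame Focusable Resource Clickable Shareable object] + [Widget Frame]
  take Persistent:  [Clickable object] + [Persistent Frame Dialog Focusable Resource Clickable Shareable object] + [Frame Focusable Resource Clickable Shareable object] + [Frame]
  take Frame:  [Clickable object] + [Frame Dialog Focusable Resource Clickable Shareable object] + [Frame Focusable Resource Clickable Shareable object] + [Frame]
  take Dialog:  [Clickable object] + [Dialog Focusable Resource Clickable Shareable object] + [Focusable Resource Clickable Shareable object]
  take Focusable:  [Clickable object] + [Focusable Resource Clickable Shareable object] + [Focusable Resource Clickable Shareable object]
  take Resource:  [Clickable object] + [Resource Clickable Shareable object] + [Resource Clickable Shareable object]
  take Clickable:  [Clickable object] + [Clickable Shareable object] + [Clickable Shareable object]
  take Shareable:  [object] + [Shareable object] + [Shareable object]
  take object:  [object] + [object] + [object]
MRO: Taggable Button Widget Persistent Frame Dialog Focusable Resource Clickable Shareable object
super() in Resource.dispatch on a Taggable instance goes to the class after Resource in Taggable's MRO: Clickable.

Clickable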